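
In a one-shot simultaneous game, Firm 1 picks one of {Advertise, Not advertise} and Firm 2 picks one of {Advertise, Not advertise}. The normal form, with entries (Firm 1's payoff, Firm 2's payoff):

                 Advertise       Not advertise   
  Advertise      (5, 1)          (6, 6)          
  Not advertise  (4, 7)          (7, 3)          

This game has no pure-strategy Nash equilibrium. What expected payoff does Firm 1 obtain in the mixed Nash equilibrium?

Firm 2's mix must leave Firm 1 indifferent between Advertise and Not advertise.
  Firm 1's payoff from Advertise: q·5 + (1−q)·6 = -q + 6
  Firm 1's payoff from Not advertise: q·4 + (1−q)·7 = -3q + 7
  -q + 6 = -3q + 7  ⇒  2q = 1  ⇒  q = 1/2.
At equilibrium Firm 1 is indifferent across rows, so Firm 1's payoff equals the payoff from Advertise: (1/2)·5 + (1/2)·6 = 11/2.

11/2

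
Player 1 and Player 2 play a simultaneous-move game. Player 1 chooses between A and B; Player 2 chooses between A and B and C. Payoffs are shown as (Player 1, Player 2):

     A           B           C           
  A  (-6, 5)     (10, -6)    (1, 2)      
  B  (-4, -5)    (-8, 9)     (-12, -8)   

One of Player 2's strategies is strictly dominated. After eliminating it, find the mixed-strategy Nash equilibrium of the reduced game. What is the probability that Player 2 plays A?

Player 2's strategy C is strictly dominated by A: 5 > 2 and -5 > -8. Eliminate C.
Player 2's mix must leave Player 1 indifferent between A and B.
  Player 1's payoff to A: q·(-6) + (1−q)·10 = -16q + 10
  Player 1's payoff to B: q·(-4) + (1−q)·(-8) = 4q - 8
  -16q + 10 = 4q - 8  ⇒  -20q = -18  ⇒  q = 9/10.

q = 9/10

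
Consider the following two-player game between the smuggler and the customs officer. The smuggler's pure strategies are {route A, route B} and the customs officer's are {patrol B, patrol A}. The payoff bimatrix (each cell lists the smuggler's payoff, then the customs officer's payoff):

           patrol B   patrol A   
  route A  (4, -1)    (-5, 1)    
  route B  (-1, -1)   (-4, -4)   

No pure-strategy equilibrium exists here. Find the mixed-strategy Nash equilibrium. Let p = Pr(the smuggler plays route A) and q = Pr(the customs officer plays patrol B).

p = 3/5, q = 1/6

Set the customs officer's expected payoff from patrol B equal to that from patrol A:
  the customs officer's payoff to patrol B: p·(-1) + (1−p)·(-1) = -1
  the customs officer's payoff to patrol A: p·1 + (1−p)·(-4) = 5p - 4
  -1 = 5p - 4  ⇒  -5p = -3  ⇒  p = 3/5.
Set the smuggler's expected payoff from route A equal to that from route B:
  the smuggler's payoff to route A: q·4 + (1−q)·(-5) = 9q - 5
  the smuggler's payoff to route B: q·(-1) + (1−q)·(-4) = 3q - 4
  9q - 5 = 3q - 4  ⇒  6q = 1  ⇒  q = 1/6.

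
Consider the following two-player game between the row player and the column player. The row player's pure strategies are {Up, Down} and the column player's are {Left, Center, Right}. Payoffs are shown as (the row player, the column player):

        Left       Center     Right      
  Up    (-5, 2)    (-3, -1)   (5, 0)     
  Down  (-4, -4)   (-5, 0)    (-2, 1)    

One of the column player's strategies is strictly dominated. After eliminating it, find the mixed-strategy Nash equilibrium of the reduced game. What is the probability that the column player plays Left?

The column player's strategy Center is strictly dominated by Right: 0 > -1 and 1 > 0. Eliminate Center.
Set the row player's expected payoff from Up equal to that from Down:
  the row player's expected payoff from Up: q·(-5) + (1−q)·5 = -10q + 5
  the row player's expected payoff from Down: q·(-4) + (1−q)·(-2) = -2q - 2
  -10q + 5 = -2q - 2  ⇒  -8q = -7  ⇒  q = 7/8.

q = 7/8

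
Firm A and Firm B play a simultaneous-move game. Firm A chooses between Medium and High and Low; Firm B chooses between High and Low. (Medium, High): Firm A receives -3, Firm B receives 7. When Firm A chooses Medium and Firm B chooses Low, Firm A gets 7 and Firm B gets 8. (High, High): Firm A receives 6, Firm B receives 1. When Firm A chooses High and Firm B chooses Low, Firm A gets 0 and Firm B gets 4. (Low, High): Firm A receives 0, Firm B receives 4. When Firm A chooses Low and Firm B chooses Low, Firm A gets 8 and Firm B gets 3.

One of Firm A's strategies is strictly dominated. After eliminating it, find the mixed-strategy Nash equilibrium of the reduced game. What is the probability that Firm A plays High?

p = 1/4

Firm A's strategy Medium is strictly dominated by Low: 0 > -3 and 8 > 7. Eliminate Medium.
In a mixed equilibrium Firm B is indifferent between High and Low; this condition fixes p.
  Firm B's payoff to High: p·1 + (1−p)·4 = -3p + 4
  Firm B's payoff to Low: p·4 + (1−p)·3 = p + 3
  -3p + 4 = p + 3  ⇒  -4p = -1  ⇒  p = 1/4.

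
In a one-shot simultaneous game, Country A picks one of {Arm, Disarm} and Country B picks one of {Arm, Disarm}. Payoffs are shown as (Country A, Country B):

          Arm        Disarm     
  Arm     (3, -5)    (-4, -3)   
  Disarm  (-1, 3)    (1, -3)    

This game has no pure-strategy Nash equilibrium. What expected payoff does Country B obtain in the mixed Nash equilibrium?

Country A's mix must leave Country B indifferent between Arm and Disarm.
  Country B's payoff from Arm: p·(-5) + (1−p)·3 = -8p + 3
  Country B's payoff from Disarm: p·(-3) + (1−p)·(-3) = -3
  -8p + 3 = -3  ⇒  -8p = -6  ⇒  p = 3/4.
At equilibrium Country B is indifferent across columns, so Country B's payoff equals the payoff from Arm: (3/4)·(-5) + (1/4)·3 = -3.

-3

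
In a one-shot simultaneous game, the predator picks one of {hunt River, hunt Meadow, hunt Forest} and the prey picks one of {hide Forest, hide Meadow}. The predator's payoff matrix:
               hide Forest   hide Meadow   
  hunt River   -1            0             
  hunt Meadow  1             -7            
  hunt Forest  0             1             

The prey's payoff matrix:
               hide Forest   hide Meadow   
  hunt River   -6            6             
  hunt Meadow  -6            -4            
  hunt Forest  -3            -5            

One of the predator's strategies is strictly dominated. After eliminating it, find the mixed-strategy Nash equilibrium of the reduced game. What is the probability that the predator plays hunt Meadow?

The predator's strategy hunt River is strictly dominated by hunt Forest: 0 > -1 and 1 > 0. Eliminate hunt River.
The predator's mix must leave the prey indifferent between hide Forest and hide Meadow.
  the prey's expected payoff from hide Forest: p·(-6) + (1−p)·(-3) = -3p - 3
  the prey's expected payoff from hide Meadow: p·(-4) + (1−p)·(-5) = p - 5
  -3p - 3 = p - 5  ⇒  -4p = -2  ⇒  p = 1/2.

p = 1/2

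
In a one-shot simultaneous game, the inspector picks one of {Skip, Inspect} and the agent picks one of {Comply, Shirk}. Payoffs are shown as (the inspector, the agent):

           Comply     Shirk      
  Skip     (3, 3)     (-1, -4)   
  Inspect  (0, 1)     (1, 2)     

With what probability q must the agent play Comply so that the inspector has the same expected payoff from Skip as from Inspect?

q = 2/5

For the inspector to be willing to mix, the inspector must be indifferent between Skip and Inspect, which pins down the agent's mix.
  the inspector's payoff from Skip: q·3 + (1−q)·(-1) = 4q - 1
  the inspector's payoff from Inspect: q·0 + (1−q)·1 = -q + 1
  4q - 1 = -q + 1  ⇒  5q = 2  ⇒  q = 2/5.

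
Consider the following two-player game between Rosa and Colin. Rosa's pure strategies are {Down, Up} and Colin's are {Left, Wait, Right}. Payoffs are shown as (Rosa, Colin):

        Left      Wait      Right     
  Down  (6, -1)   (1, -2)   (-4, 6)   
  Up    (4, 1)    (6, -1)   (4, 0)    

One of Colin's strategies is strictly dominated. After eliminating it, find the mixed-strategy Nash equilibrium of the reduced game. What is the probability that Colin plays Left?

Colin's strategy Wait is strictly dominated by Left: -1 > -2 and 1 > -1. Eliminate Wait.
Set Rosa's expected payoff from Down equal to that from Up:
  Rosa's expected payoff from Down: q·6 + (1−q)·(-4) = 10q - 4
  Rosa's expected payoff from Up: q·4 + (1−q)·4 = 4
  10q - 4 = 4  ⇒  10q = 8  ⇒  q = 4/5.

q = 4/5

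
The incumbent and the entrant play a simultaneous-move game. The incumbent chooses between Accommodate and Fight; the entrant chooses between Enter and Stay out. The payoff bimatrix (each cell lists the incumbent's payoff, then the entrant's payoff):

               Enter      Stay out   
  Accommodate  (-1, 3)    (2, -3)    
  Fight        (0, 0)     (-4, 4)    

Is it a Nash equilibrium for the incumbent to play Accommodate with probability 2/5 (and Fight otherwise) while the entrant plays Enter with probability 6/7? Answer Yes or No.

Yes

Check the entrant's indifference given the incumbent's mix p = 2/5:
  payoff from Enter = 6/5; payoff from Stay out = 6/5 — equal.
Check the incumbent's indifference given the entrant's mix q = 6/7:
  payoff from Accommodate = -4/7; payoff from Fight = -4/7 — equal.
Both players are indifferent, so neither can profitably deviate.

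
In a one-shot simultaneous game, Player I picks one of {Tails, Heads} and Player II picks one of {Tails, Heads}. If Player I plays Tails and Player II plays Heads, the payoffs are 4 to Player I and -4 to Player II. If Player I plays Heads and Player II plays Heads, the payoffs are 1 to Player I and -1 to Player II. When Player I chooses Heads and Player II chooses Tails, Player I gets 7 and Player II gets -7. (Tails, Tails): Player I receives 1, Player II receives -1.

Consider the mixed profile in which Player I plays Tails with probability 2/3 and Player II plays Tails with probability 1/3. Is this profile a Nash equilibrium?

Check Player II's indifference given Player I's mix p = 2/3:
  payoff from Tails = -3; payoff from Heads = -3 — equal.
Check Player I's indifference given Player II's mix q = 1/3:
  payoff from Tails = 3; payoff from Heads = 3 — equal.
Both players are indifferent, so neither can profitably deviate.

Yes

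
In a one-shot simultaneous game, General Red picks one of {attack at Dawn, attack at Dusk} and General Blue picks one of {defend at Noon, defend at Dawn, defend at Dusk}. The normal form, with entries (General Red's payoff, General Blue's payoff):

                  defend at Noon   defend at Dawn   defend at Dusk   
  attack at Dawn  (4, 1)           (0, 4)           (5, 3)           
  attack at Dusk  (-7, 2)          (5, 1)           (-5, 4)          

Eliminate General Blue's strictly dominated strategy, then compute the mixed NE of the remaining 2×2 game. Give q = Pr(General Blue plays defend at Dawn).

q = 2/3

General Blue's strategy defend at Noon is strictly dominated by defend at Dusk: 3 > 1 and 4 > 2. Eliminate defend at Noon.
In a mixed equilibrium General Red is indifferent between attack at Dawn and attack at Dusk; this condition fixes q.
  General Red's expected payoff from attack at Dawn: q·0 + (1−q)·5 = -5q + 5
  General Red's expected payoff from attack at Dusk: q·5 + (1−q)·(-5) = 10q - 5
  -5q + 5 = 10q - 5  ⇒  -15q = -10  ⇒  q = 2/3.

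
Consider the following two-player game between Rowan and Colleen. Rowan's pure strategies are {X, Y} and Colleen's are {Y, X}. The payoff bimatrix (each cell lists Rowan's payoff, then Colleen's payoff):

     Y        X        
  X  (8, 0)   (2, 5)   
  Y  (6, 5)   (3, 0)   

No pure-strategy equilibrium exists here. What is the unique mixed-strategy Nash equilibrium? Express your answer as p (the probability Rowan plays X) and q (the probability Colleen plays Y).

p = 1/2, q = 1/3

Rowan's mix must leave Colleen indifferent between Y and X.
  Colleen's payoff to Y: p·0 + (1−p)·5 = -5p + 5
  Colleen's payoff to X: p·5 + (1−p)·0 = 5p
  -5p + 5 = 5p  ⇒  -10p = -5  ⇒  p = 1/2.
Rowan's indifference between X and Y determines Colleen's mixing probability q:
  Rowan's payoff to X: q·8 + (1−q)·2 = 6q + 2
  Rowan's payoff to Y: q·6 + (1−q)·3 = 3q + 3
  6q + 2 = 3q + 3  ⇒  3q = 1  ⇒  q = 1/3.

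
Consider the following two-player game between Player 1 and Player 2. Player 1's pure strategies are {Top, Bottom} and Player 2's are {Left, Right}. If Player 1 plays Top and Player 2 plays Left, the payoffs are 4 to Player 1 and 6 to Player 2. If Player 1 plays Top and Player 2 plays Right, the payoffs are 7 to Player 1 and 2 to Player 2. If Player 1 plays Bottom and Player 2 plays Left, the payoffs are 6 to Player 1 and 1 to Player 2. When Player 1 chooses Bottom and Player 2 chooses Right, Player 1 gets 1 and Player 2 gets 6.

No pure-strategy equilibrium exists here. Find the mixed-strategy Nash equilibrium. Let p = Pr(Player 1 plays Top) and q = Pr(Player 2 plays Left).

In a mixed equilibrium Player 2 is indifferent between Left and Right; this condition fixes p.
  Player 2's payoff to Left: p·6 + (1−p)·1 = 5p + 1
  Player 2's payoff to Right: p·2 + (1−p)·6 = -4p + 6
  5p + 1 = -4p + 6  ⇒  9p = 5  ⇒  p = 5/9.
In a mixed equilibrium Player 1 is indifferent between Top and Bottom; this condition fixes q.
  Player 1's payoff from Top: q·4 + (1−q)·7 = -3q + 7
  Player 1's payoff from Bottom: q·6 + (1−q)·1 = 5q + 1
  -3q + 7 = 5q + 1  ⇒  -8q = -6  ⇒  q = 3/4.

p = 5/9, q = 3/4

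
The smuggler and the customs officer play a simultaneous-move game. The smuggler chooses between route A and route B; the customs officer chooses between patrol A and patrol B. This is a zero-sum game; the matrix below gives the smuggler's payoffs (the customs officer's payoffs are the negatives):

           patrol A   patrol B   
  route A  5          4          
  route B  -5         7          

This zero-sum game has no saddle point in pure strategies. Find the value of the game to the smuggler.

For the smuggler to be willing to mix, the smuggler must be indifferent between route A and route B, which pins down the customs officer's mix.
  the smuggler's payoff from route A: q·5 + (1−q)·4 = q + 4
  the smuggler's payoff from route B: q·(-5) + (1−q)·7 = -12q + 7
  q + 4 = -12q + 7  ⇒  13q = 3  ⇒  q = 3/13.
The value is the smuggler's expected payoff against this mix (using route A): (3/13)·5 + (10/13)·4 = 55/13.

v = 55/13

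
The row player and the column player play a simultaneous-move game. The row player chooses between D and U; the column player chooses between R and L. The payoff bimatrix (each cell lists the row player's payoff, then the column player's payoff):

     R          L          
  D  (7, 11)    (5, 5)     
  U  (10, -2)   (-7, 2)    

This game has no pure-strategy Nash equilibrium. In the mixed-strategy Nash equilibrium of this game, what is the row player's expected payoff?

33/5

The column player's mix must leave the row player indifferent between D and U.
  the row player's payoff from D: q·7 + (1−q)·5 = 2q + 5
  the row player's payoff from U: q·10 + (1−q)·(-7) = 17q - 7
  2q + 5 = 17q - 7  ⇒  -15q = -12  ⇒  q = 4/5.
At equilibrium the row player is indifferent across rows, so the row player's payoff equals the payoff from D: (4/5)·7 + (1/5)·5 = 33/5.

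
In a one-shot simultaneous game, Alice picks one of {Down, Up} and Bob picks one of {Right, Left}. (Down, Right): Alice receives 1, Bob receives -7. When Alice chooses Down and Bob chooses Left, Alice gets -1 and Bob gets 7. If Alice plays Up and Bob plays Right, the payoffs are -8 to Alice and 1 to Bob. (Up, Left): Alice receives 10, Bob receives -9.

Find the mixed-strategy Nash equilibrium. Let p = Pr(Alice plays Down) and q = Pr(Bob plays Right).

For Bob to be willing to mix, Bob must be indifferent between Right and Left, which pins down Alice's mix.
  Bob's payoff from Right: p·(-7) + (1−p)·1 = -8p + 1
  Bob's payoff from Left: p·7 + (1−p)·(-9) = 16p - 9
  -8p + 1 = 16p - 9  ⇒  -24p = -10  ⇒  p = 5/12.
Bob's mix must leave Alice indifferent between Down and Up.
  Alice's payoff from Down: q·1 + (1−q)·(-1) = 2q - 1
  Alice's payoff from Up: q·(-8) + (1−q)·10 = -18q + 10
  2q - 1 = -18q + 10  ⇒  20q = 11  ⇒  q = 11/20.

p = 5/12, q = 11/20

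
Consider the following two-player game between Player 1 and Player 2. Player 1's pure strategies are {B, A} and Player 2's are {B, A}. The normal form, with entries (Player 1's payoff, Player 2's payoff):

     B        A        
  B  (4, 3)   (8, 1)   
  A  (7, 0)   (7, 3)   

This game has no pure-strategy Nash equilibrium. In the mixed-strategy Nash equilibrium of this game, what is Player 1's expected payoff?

7

For Player 1 to be willing to mix, Player 1 must be indifferent between B and A, which pins down Player 2's mix.
  Player 1's expected payoff from B: q·4 + (1−q)·8 = -4q + 8
  Player 1's expected payoff from A: q·7 + (1−q)·7 = 7
  -4q + 8 = 7  ⇒  -4q = -1  ⇒  q = 1/4.
At equilibrium Player 1 is indifferent across rows, so Player 1's payoff equals the payoff from B: (1/4)·4 + (3/4)·8 = 7.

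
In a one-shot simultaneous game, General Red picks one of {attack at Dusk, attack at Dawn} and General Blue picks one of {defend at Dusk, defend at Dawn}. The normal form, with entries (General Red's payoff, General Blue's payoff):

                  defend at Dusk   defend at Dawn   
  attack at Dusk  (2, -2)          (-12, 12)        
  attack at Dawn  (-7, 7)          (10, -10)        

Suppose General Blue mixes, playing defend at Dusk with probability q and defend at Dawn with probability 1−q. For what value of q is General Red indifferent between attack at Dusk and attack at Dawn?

q = 22/31

Set General Red's expected payoff from attack at Dusk equal to that from attack at Dawn:
  General Red's expected payoff from attack at Dusk: q·2 + (1−q)·(-12) = 14q - 12
  General Red's expected payoff from attack at Dawn: q·(-7) + (1−q)·10 = -17q + 10
  14q - 12 = -17q + 10  ⇒  31q = 22  ⇒  q = 22/31.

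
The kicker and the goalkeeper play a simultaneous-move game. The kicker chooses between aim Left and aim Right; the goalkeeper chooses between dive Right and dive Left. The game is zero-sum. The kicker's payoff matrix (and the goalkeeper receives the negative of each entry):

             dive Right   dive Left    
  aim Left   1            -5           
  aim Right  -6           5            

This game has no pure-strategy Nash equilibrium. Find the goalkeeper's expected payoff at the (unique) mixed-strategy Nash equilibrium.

25/17

The goalkeeper's indifference between dive Right and dive Left determines the kicker's mixing probability p:
  the goalkeeper's payoff to dive Right: p·(-1) + (1−p)·6 = -7p + 6
  the goalkeeper's payoff to dive Left: p·5 + (1−p)·(-5) = 10p - 5
  -7p + 6 = 10p - 5  ⇒  -17p = -11  ⇒  p = 11/17.
At equilibrium the goalkeeper is indifferent across columns, so the goalkeeper's payoff equals the payoff from dive Right: (11/17)·(-1) + (6/17)·6 = 25/17.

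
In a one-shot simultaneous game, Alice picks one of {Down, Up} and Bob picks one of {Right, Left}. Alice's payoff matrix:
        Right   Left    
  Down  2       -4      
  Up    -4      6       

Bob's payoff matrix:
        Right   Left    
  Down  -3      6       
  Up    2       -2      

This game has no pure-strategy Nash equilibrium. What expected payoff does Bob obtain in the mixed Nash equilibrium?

6/13

For Bob to be willing to mix, Bob must be indifferent between Right and Left, which pins down Alice's mix.
  Bob's payoff to Right: p·(-3) + (1−p)·2 = -5p + 2
  Bob's payoff to Left: p·6 + (1−p)·(-2) = 8p - 2
  -5p + 2 = 8p - 2  ⇒  -13p = -4  ⇒  p = 4/13.
At equilibrium Bob is indifferent across columns, so Bob's payoff equals the payoff from Right: (4/13)·(-3) + (9/13)·2 = 6/13.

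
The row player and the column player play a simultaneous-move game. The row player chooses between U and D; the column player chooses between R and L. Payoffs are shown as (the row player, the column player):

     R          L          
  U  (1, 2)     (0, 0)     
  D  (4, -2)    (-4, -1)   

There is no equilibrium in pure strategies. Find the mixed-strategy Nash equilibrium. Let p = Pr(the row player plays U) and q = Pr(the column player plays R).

For the column player to be willing to mix, the column player must be indifferent between R and L, which pins down the row player's mix.
  the column player's payoff to R: p·2 + (1−p)·(-2) = 4p - 2
  the column player's payoff to L: p·0 + (1−p)·(-1) = p - 1
  4p - 2 = p - 1  ⇒  3p = 1  ⇒  p = 1/3.
For the row player to be willing to mix, the row player must be indifferent between U and D, which pins down the column player's mix.
  the row player's expected payoff from U: q·1 + (1−q)·0 = q
  the row player's expected payoff from D: q·4 + (1−q)·(-4) = 8q - 4
  q = 8q - 4  ⇒  -7q = -4  ⇒  q = 4/7.

p = 1/3, q = 4/7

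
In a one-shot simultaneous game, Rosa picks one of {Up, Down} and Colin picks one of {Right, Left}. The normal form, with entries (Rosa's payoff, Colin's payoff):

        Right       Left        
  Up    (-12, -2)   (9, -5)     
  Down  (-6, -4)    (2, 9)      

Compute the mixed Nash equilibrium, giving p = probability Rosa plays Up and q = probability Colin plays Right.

p = 13/16, q = 7/13

Colin's indifference between Right and Left determines Rosa's mixing probability p:
  Colin's payoff from Right: p·(-2) + (1−p)·(-4) = 2p - 4
  Colin's payoff from Left: p·(-5) + (1−p)·9 = -14p + 9
  2p - 4 = -14p + 9  ⇒  16p = 13  ⇒  p = 13/16.
For Rosa to be willing to mix, Rosa must be indifferent between Up and Down, which pins down Colin's mix.
  Rosa's payoff from Up: q·(-12) + (1−q)·9 = -21q + 9
  Rosa's payoff from Down: q·(-6) + (1−q)·2 = -8q + 2
  -21q + 9 = -8q + 2  ⇒  -13q = -7  ⇒  q = 7/13.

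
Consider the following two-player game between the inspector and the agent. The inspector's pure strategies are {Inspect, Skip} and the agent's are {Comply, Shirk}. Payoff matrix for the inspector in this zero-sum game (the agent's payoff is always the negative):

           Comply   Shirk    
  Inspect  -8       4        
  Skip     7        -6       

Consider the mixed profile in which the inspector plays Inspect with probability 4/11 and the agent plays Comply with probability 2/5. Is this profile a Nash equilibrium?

No

Given the inspector's mix p = 4/11, the agent's payoff from Comply is -17/11 but from Shirk is 26/11. The agent strictly prefers Shirk, so the agent would not mix.
So the proposed profile is not a Nash equilibrium.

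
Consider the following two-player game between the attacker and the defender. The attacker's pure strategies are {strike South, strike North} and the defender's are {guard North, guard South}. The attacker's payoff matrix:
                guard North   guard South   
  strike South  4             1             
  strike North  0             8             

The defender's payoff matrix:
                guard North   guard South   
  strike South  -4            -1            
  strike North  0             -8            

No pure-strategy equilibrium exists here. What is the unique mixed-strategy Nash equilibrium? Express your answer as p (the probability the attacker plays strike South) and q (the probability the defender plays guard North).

In a mixed equilibrium the defender is indifferent between guard North and guard South; this condition fixes p.
  the defender's payoff to guard North: p·(-4) + (1−p)·0 = -4p
  the defender's payoff to guard South: p·(-1) + (1−p)·(-8) = 7p - 8
  -4p = 7p - 8  ⇒  -11p = -8  ⇒  p = 8/11.
For the attacker to be willing to mix, the attacker must be indifferent between strike South and strike North, which pins down the defender's mix.
  the attacker's payoff from strike South: q·4 + (1−q)·1 = 3q + 1
  the attacker's payoff from strike North: q·0 + (1−q)·8 = -8q + 8
  3q + 1 = -8q + 8  ⇒  11q = 7  ⇒  q = 7/11.

p = 8/11, q = 7/11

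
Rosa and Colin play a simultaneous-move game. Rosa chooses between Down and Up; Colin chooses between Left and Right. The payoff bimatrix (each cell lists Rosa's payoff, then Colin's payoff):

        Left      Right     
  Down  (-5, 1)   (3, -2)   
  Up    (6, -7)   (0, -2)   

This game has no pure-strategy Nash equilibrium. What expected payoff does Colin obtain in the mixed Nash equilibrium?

-2

Rosa's mix must leave Colin indifferent between Left and Right.
  Colin's payoff from Left: p·1 + (1−p)·(-7) = 8p - 7
  Colin's payoff from Right: p·(-2) + (1−p)·(-2) = -2
  8p - 7 = -2  ⇒  8p = 5  ⇒  p = 5/8.
At equilibrium Colin is indifferent across columns, so Colin's payoff equals the payoff from Left: (5/8)·1 + (3/8)·(-7) = -2.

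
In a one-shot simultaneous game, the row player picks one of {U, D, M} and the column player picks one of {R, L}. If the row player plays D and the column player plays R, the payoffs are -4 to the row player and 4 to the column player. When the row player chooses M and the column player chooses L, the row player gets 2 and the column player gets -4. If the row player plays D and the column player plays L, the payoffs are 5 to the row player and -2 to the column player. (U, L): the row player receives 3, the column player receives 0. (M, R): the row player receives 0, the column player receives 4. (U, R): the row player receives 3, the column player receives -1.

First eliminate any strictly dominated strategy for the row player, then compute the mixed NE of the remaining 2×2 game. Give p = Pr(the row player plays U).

The row player's strategy M is strictly dominated by U: 3 > 0 and 3 > 2. Eliminate M.
For the column player to be willing to mix, the column player must be indifferent between R and L, which pins down the row player's mix.
  the column player's payoff to R: p·(-1) + (1−p)·4 = -5p + 4
  the column player's payoff to L: p·0 + (1−p)·(-2) = 2p - 2
  -5p + 4 = 2p - 2  ⇒  -7p = -6  ⇒  p = 6/7.

p = 6/7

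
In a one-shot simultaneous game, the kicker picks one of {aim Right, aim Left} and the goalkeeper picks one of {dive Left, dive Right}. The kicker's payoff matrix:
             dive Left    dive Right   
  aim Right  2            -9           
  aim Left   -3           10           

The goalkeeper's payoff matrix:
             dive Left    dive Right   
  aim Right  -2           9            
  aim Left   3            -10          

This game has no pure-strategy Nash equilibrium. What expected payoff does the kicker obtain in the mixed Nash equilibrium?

-7/24

The kicker's indifference between aim Right and aim Left determines the goalkeeper's mixing probability q:
  the kicker's payoff from aim Right: q·2 + (1−q)·(-9) = 11q - 9
  the kicker's payoff from aim Left: q·(-3) + (1−q)·10 = -13q + 10
  11q - 9 = -13q + 10  ⇒  24q = 19  ⇒  q = 19/24.
At equilibrium the kicker is indifferent across rows, so the kicker's payoff equals the payoff from aim Right: (19/24)·2 + (5/24)·(-9) = -7/24.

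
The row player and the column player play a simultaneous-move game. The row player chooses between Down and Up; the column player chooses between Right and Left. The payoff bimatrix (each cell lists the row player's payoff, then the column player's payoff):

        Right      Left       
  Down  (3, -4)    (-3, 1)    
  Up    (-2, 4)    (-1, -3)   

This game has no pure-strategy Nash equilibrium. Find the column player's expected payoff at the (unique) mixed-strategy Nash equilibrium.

-2/3

For the column player to be willing to mix, the column player must be indifferent between Right and Left, which pins down the row player's mix.
  the column player's payoff to Right: p·(-4) + (1−p)·4 = -8p + 4
  the column player's payoff to Left: p·1 + (1−p)·(-3) = 4p - 3
  -8p + 4 = 4p - 3  ⇒  -12p = -7  ⇒  p = 7/12.
At equilibrium the column player is indifferent across columns, so the column player's payoff equals the payoff from Right: (7/12)·(-4) + (5/12)·4 = -2/3.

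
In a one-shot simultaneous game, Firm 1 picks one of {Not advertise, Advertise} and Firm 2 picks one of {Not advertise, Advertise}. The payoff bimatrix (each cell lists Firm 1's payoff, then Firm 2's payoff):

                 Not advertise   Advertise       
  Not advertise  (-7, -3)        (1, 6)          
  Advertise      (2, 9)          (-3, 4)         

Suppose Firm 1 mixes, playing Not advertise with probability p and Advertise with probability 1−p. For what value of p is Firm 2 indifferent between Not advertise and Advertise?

p = 5/14

In a mixed equilibrium Firm 2 is indifferent between Not advertise and Advertise; this condition fixes p.
  Firm 2's payoff from Not advertise: p·(-3) + (1−p)·9 = -12p + 9
  Firm 2's payoff from Advertise: p·6 + (1−p)·4 = 2p + 4
  -12p + 9 = 2p + 4  ⇒  -14p = -5  ⇒  p = 5/14.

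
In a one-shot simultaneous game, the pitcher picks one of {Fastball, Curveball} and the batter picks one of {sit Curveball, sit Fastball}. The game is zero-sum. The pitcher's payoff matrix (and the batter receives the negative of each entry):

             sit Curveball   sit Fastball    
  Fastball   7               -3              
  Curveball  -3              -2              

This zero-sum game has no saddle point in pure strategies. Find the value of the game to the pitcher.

v = -23/11

The pitcher's indifference between Fastball and Curveball determines the batter's mixing probability q:
  the pitcher's payoff from Fastball: q·7 + (1−q)·(-3) = 10q - 3
  the pitcher's payoff from Curveball: q·(-3) + (1−q)·(-2) = -q - 2
  10q - 3 = -q - 2  ⇒  11q = 1  ⇒  q = 1/11.
The value is the pitcher's expected payoff against this mix (using Fastball): (1/11)·7 + (10/11)·(-3) = -23/11.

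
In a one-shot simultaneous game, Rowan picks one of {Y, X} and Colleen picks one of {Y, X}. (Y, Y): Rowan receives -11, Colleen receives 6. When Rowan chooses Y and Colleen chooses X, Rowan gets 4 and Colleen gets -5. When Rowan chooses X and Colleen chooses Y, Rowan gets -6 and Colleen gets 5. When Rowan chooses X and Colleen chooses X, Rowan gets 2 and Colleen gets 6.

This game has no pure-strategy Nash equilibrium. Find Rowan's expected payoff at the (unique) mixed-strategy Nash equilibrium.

Set Rowan's expected payoff from Y equal to that from X:
  Rowan's expected payoff from Y: q·(-11) + (1−q)·4 = -15q + 4
  Rowan's expected payoff from X: q·(-6) + (1−q)·2 = -8q + 2
  -15q + 4 = -8q + 2  ⇒  -7q = -2  ⇒  q = 2/7.
At equilibrium Rowan is indifferent across rows, so Rowan's payoff equals the payoff from Y: (2/7)·(-11) + (5/7)·4 = -2/7.

-2/7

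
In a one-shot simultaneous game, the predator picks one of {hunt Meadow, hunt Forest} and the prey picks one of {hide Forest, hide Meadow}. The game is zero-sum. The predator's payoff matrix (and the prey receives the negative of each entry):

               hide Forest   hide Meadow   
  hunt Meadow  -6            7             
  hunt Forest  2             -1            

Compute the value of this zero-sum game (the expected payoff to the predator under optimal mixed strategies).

v = 1/2

In a mixed equilibrium the predator is indifferent between hunt Meadow and hunt Forest; this condition fixes q.
  the predator's expected payoff from hunt Meadow: q·(-6) + (1−q)·7 = -13q + 7
  the predator's expected payoff from hunt Forest: q·2 + (1−q)·(-1) = 3q - 1
  -13q + 7 = 3q - 1  ⇒  -16q = -8  ⇒  q = 1/2.
The value is the predator's expected payoff against this mix (using hunt Meadow): (1/2)·(-6) + (1/2)·7 = 1/2.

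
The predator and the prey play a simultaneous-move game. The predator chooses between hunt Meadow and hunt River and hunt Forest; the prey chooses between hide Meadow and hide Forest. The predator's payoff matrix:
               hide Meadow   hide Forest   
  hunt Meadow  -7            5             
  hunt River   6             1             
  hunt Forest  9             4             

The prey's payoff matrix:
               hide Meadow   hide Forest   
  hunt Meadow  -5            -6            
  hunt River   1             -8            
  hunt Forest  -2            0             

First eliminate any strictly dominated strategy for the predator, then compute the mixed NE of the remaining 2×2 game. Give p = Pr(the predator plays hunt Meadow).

p = 2/3

The predator's strategy hunt River is strictly dominated by hunt Forest: 9 > 6 and 4 > 1. Eliminate hunt River.
For the prey to be willing to mix, the prey must be indifferent between hide Meadow and hide Forest, which pins down the predator's mix.
  the prey's payoff to hide Meadow: p·(-5) + (1−p)·(-2) = -3p - 2
  the prey's payoff to hide Forest: p·(-6) + (1−p)·0 = -6p
  -3p - 2 = -6p  ⇒  3p = 2  ⇒  p = 2/3.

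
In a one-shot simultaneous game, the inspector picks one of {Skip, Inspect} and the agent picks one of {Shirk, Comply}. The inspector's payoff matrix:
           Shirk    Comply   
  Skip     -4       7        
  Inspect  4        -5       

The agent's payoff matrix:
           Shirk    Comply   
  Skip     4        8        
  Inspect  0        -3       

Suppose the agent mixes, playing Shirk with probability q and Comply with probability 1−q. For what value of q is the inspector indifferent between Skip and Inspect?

The inspector's indifference between Skip and Inspect determines the agent's mixing probability q:
  the inspector's expected payoff from Skip: q·(-4) + (1−q)·7 = -11q + 7
  the inspector's expected payoff from Inspect: q·4 + (1−q)·(-5) = 9q - 5
  -11q + 7 = 9q - 5  ⇒  -20q = -12  ⇒  q = 3/5.

q = 3/5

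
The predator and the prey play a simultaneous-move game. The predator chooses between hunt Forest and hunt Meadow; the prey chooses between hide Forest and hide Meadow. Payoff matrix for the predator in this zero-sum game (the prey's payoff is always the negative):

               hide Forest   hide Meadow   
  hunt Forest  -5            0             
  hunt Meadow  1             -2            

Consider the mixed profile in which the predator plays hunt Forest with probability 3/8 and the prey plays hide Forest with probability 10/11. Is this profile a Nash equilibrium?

Given the prey's mix q = 10/11, the predator's payoff from hunt Forest is -50/11 but from hunt Meadow is 8/11. The predator strictly prefers hunt Meadow, so the predator would not mix.
So the proposed profile is not a Nash equilibrium.

No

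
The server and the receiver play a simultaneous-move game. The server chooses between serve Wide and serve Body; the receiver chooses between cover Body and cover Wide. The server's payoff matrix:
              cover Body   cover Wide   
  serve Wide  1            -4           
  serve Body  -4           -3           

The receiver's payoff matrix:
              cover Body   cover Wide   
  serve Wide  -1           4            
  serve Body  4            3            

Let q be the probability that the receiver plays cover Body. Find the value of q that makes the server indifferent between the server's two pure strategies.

q = 1/6

The server's indifference between serve Wide and serve Body determines the receiver's mixing probability q:
  the server's expected payoff from serve Wide: q·1 + (1−q)·(-4) = 5q - 4
  the server's expected payoff from serve Body: q·(-4) + (1−q)·(-3) = -q - 3
  5q - 4 = -q - 3  ⇒  6q = 1  ⇒  q = 1/6.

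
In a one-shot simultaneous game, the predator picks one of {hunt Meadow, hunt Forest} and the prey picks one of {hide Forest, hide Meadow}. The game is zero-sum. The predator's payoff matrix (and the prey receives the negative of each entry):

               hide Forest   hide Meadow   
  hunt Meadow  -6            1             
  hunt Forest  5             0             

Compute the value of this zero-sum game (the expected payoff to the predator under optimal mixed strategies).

In a mixed equilibrium the predator is indifferent between hunt Meadow and hunt Forest; this condition fixes q.
  the predator's expected payoff from hunt Meadow: q·(-6) + (1−q)·1 = -7q + 1
  the predator's expected payoff from hunt Forest: q·5 + (1−q)·0 = 5q
  -7q + 1 = 5q  ⇒  -12q = -1  ⇒  q = 1/12.
The value is the predator's expected payoff against this mix (using hunt Meadow): (1/12)·(-6) + (11/12)·1 = 5/12.

v = 5/12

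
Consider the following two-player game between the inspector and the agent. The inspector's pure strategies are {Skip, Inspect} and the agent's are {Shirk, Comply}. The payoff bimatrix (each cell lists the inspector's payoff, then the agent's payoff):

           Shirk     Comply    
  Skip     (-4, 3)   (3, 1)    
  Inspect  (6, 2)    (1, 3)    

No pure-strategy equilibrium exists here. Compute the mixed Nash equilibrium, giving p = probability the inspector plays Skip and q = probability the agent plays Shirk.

p = 1/3, q = 1/6

The inspector's mix must leave the agent indifferent between Shirk and Comply.
  the agent's payoff from Shirk: p·3 + (1−p)·2 = p + 2
  the agent's payoff from Comply: p·1 + (1−p)·3 = -2p + 3
  p + 2 = -2p + 3  ⇒  3p = 1  ⇒  p = 1/3.
For the inspector to be willing to mix, the inspector must be indifferent between Skip and Inspect, which pins down the agent's mix.
  the inspector's payoff from Skip: q·(-4) + (1−q)·3 = -7q + 3
  the inspector's payoff from Inspect: q·6 + (1−q)·1 = 5q + 1
  -7q + 3 = 5q + 1  ⇒  -12q = -2  ⇒  q = 1/6.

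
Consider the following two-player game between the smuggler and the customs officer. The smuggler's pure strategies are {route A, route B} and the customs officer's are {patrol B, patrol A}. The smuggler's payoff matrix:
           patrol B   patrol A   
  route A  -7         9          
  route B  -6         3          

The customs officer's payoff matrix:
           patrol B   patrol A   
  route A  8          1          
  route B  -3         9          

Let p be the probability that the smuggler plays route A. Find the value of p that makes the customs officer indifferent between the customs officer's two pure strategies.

p = 12/19

The customs officer's indifference between patrol B and patrol A determines the smuggler's mixing probability p:
  the customs officer's payoff from patrol B: p·8 + (1−p)·(-3) = 11p - 3
  the customs officer's payoff from patrol A: p·1 + (1−p)·9 = -8p + 9
  11p - 3 = -8p + 9  ⇒  19p = 12  ⇒  p = 12/19.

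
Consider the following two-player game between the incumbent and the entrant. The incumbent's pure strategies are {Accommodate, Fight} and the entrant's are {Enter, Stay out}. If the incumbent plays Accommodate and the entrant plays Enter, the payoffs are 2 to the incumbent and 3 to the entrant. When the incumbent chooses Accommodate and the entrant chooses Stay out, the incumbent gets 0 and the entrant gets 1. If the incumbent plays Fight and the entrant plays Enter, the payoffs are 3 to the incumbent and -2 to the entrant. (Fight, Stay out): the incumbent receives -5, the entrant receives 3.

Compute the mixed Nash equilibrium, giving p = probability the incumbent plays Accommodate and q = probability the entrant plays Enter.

p = 5/7, q = 5/6

The entrant's indifference between Enter and Stay out determines the incumbent's mixing probability p:
  the entrant's payoff from Enter: p·3 + (1−p)·(-2) = 5p - 2
  the entrant's payoff from Stay out: p·1 + (1−p)·3 = -2p + 3
  5p - 2 = -2p + 3  ⇒  7p = 5  ⇒  p = 5/7.
The incumbent's indifference between Accommodate and Fight determines the entrant's mixing probability q:
  the incumbent's payoff from Accommodate: q·2 + (1−q)·0 = 2q
  the incumbent's payoff from Fight: q·3 + (1−q)·(-5) = 8q - 5
  2q = 8q - 5  ⇒  -6q = -5  ⇒  q = 5/6.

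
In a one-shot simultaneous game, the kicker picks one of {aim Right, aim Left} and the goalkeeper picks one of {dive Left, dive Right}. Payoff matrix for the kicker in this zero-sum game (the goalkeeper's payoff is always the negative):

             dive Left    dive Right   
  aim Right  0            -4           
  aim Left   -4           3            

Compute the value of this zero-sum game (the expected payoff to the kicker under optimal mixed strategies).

The kicker's indifference between aim Right and aim Left determines the goalkeeper's mixing probability q:
  the kicker's expected payoff from aim Right: q·0 + (1−q)·(-4) = 4q - 4
  the kicker's expected payoff from aim Left: q·(-4) + (1−q)·3 = -7q + 3
  4q - 4 = -7q + 3  ⇒  11q = 7  ⇒  q = 7/11.
The value is the kicker's expected payoff against this mix (using aim Right): (7/11)·0 + (4/11)·(-4) = -16/11.

v = -16/11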